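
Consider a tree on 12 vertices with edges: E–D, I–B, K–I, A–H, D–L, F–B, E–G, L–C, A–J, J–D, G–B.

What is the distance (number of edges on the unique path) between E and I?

3

Walking from E: E–G–B–I. Length 3.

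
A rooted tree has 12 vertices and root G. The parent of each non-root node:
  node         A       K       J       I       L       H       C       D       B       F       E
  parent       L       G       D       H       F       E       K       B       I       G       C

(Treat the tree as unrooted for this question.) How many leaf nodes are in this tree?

2

Exactly 2 nodes have a single neighbour: A, J.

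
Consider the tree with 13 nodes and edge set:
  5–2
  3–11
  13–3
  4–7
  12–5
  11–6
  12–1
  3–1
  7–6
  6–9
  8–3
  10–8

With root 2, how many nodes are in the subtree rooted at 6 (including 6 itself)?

4

6's subtree: {6, 7, 9, 4}, size 4.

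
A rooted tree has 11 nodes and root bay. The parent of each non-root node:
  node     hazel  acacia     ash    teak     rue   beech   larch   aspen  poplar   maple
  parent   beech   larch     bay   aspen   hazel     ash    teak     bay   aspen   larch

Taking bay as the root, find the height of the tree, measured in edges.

4

maple sits deepest: bay → aspen → teak → larch → maple — 4 edges from the root.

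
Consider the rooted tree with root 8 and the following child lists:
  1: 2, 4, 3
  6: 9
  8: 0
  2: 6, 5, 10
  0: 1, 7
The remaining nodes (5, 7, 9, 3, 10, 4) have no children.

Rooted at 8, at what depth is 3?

3

Path from 8 to 3: 8–0–1–3, which has 3 edges.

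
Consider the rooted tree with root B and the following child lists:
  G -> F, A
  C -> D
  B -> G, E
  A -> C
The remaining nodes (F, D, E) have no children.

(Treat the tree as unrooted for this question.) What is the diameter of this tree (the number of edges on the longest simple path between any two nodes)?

5

Starting from E, a farthest node is D at distance 5.
One longest path: E - B - G - A - C - D.
So the diameter is 5.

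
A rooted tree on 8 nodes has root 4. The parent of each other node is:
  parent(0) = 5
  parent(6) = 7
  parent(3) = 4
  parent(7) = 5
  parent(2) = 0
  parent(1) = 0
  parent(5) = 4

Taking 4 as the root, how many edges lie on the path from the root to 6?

3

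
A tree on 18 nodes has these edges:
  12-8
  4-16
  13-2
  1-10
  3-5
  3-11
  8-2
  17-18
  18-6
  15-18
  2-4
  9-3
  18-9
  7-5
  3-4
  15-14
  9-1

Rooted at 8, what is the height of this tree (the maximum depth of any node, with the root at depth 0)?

7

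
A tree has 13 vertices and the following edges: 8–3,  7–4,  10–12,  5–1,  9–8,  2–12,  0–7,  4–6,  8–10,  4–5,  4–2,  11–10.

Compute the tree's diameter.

Starting from 9, a farthest node is 0 at distance 7.
One longest path: 9 - 8 - 10 - 12 - 2 - 4 - 7 - 0.
So the diameter is 7.

7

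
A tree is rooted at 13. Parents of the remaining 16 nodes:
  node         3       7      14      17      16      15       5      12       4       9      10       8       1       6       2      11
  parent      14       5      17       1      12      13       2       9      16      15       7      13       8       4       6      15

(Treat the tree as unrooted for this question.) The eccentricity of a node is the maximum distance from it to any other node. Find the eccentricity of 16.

9

The node farthest from 16 is 3, via 16-12-9-15-13-8-1-17-14-3 — 9 edges.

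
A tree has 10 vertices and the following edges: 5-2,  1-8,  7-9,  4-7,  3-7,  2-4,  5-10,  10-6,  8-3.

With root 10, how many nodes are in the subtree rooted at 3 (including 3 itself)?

3

3's subtree: {3, 8, 1}, size 3.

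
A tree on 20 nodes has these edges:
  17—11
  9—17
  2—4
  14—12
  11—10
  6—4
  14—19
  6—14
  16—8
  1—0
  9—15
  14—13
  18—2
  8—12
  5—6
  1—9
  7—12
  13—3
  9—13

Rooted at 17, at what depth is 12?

4

Climbing from 12 to the root: 12 – 14 – 13 – 9 – 17. That's 4 steps.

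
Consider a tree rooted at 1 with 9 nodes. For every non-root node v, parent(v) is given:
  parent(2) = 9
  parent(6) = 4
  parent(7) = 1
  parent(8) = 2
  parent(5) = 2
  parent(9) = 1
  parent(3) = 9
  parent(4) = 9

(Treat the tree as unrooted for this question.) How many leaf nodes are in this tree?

5

Degree-1 nodes: 3, 5, 6, 7, 8 — 5 of them.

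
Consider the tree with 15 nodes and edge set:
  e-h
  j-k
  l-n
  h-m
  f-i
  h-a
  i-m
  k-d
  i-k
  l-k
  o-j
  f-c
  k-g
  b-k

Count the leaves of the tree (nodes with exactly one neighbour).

Degree-1 nodes: a, b, c, d, e, g, n, o — 8 of them.

8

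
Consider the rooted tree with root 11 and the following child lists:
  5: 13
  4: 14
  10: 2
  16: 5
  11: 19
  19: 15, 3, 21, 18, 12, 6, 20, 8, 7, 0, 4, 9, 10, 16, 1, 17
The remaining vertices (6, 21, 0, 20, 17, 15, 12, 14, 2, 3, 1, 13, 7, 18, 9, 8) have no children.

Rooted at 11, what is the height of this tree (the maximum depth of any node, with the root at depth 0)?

A deepest node is 13, reached by 11-19-16-5-13.
That path has 4 edges, so the height is 4.

4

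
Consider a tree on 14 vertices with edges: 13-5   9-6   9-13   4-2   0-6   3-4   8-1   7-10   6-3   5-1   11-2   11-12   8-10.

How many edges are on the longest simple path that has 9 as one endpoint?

6

The node farthest from 9 is 7 (12 also at distance 6), via 9-13-5-1-8-10-7 — 6 edges.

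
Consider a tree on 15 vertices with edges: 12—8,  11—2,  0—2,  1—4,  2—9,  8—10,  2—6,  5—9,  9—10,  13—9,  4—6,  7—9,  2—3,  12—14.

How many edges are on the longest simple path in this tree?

Starting from 14, a farthest node is 1 at distance 8.
One longest path: 14 - 12 - 8 - 10 - 9 - 2 - 6 - 4 - 1.
So the diameter is 8.

8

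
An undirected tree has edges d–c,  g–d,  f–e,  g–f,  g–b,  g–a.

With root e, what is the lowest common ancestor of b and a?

Ancestors of b (toward the root): b, g, f, e.
Ancestors of a: a, g, f, e.
The deepest node appearing in both lists is g.

g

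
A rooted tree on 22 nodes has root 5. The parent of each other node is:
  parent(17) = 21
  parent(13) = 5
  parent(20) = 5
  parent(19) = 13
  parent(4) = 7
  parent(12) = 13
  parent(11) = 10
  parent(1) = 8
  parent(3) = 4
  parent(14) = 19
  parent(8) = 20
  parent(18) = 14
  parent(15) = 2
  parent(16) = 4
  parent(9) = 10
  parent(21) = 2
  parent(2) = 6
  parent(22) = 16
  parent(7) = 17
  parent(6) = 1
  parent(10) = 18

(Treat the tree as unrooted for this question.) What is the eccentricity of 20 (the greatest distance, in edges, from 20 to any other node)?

10

Distances from 20 peak at 10, attained at 22.
20-8-1-6-2-21-17-7-4-16-22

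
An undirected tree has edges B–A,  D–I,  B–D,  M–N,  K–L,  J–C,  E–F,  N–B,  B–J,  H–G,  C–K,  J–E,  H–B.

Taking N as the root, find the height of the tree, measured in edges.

5

L sits deepest: N–B–J–C–K–L — 5 edges from the root.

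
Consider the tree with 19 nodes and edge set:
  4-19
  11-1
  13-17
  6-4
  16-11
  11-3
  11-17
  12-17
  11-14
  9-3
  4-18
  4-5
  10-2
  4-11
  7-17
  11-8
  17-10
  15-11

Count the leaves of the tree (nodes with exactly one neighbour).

The leaves are 1, 2, 5, 6, 7, 8, 9, 12, 13, 14, 15, 16, 18, 19.
That is 14 leaves.

14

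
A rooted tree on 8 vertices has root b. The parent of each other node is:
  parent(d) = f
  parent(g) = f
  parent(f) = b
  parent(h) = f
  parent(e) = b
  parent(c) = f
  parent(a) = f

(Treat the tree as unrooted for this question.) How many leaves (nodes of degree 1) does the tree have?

Degree-1 nodes: a, c, d, e, g, h — 6 of them.

6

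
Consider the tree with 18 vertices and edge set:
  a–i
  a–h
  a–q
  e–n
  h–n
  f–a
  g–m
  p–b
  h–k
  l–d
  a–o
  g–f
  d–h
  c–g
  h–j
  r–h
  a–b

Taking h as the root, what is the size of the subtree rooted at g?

The subtree rooted at g contains: g, c, m — 3 nodes.

3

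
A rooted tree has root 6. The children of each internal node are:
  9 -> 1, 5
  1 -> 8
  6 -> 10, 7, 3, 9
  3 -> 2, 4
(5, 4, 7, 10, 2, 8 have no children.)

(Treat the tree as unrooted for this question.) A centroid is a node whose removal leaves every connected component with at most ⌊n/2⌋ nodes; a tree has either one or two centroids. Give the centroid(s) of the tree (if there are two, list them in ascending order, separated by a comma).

6

If 6 is removed the pieces have sizes 4, 3, 1, 1, all ≤ ⌊10/2⌋ = 5.
Every other node leaves some component of size > 5, so the centroid is unique.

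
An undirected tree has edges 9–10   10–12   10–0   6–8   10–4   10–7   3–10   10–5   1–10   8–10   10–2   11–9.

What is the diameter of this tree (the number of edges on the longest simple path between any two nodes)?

4

BFS from 6 reaches 11 last, at distance 4; BFS from 11 confirms no node is farther.
Path: 6 – 8 – 10 – 9 – 11.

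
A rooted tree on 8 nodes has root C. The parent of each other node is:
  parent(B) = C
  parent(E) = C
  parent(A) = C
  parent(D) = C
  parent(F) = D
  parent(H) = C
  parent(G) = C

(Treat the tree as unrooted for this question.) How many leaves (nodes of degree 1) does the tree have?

6

Degree-1 nodes: A, B, E, F, G, H — 6 of them.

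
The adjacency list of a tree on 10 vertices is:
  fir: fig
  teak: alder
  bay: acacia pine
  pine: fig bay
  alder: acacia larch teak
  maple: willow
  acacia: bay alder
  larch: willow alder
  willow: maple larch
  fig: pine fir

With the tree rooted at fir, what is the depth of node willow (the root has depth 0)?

7

Path from fir to willow: fir → fig → pine → bay → acacia → alder → larch → willow, which has 7 edges.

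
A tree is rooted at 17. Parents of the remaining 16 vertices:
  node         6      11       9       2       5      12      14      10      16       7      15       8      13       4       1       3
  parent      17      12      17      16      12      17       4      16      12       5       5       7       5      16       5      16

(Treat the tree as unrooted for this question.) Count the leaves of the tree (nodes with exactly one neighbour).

Degree-1 nodes: 1, 2, 3, 6, 8, 9, 10, 11, 13, 14, 15 — 11 of them.

11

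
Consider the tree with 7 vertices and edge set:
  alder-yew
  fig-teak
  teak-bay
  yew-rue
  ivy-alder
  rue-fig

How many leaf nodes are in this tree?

Degree-1 nodes: bay, ivy — 2 of them.

2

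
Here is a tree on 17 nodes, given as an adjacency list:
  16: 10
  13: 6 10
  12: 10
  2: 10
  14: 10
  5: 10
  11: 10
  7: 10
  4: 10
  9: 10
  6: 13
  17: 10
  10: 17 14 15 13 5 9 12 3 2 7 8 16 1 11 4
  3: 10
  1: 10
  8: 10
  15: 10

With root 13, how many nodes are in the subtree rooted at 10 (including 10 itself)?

15

10's subtree: {10, 2, 11, 9, 16, 12, 15, 5, 7, 17, 14, 4, 8, 1, 3}, size 15.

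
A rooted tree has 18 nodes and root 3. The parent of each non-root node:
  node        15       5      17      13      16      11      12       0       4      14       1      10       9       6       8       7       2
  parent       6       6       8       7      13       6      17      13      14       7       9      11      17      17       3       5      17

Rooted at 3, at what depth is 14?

6

Path from 3 to 14: 3 – 8 – 17 – 6 – 5 – 7 – 14, which has 6 edges.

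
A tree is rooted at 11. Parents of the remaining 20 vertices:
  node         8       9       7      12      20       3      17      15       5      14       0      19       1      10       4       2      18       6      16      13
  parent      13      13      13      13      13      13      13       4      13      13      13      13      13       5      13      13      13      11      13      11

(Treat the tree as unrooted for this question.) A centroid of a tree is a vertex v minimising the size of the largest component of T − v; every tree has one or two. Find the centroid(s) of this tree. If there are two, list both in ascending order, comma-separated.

13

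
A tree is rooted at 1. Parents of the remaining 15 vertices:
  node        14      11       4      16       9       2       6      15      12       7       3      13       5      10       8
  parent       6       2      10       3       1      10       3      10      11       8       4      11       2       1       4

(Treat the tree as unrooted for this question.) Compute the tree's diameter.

BFS from 14 reaches 12 last, at distance 7; BFS from 12 confirms no node is farther.
Path: 14 – 6 – 3 – 4 – 10 – 2 – 11 – 12.

7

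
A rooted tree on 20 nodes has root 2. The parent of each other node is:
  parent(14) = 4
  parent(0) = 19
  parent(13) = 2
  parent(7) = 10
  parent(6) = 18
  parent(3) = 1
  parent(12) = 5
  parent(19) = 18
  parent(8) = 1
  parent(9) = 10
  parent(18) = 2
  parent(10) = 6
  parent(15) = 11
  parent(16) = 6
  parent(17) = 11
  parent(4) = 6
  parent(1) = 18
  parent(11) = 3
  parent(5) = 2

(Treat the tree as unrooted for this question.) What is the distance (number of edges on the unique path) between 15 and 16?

Walking from 15: 15 - 11 - 3 - 1 - 18 - 6 - 16. Length 6.

6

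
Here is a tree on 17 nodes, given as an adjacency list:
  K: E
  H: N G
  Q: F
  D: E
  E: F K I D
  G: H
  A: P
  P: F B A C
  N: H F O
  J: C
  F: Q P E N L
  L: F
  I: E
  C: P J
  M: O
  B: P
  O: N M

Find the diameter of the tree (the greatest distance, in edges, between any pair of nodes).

6

BFS from J reaches M last, at distance 6; BFS from M confirms no node is farther.
Path: J-C-P-F-N-O-M.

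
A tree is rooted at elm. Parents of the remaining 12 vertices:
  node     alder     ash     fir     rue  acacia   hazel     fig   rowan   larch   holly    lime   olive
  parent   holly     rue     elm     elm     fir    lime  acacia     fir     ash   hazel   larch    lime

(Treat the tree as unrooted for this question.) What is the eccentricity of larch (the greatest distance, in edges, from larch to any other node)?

6

The node farthest from larch is fig, via larch-ash-rue-elm-fir-acacia-fig — 6 edges.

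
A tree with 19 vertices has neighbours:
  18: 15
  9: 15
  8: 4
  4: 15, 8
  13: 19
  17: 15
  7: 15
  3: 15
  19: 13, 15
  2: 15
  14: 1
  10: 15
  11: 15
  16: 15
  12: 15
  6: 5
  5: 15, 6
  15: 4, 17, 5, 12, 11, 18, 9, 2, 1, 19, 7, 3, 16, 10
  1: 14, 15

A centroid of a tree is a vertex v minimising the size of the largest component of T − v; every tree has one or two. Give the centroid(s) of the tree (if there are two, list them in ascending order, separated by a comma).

If 15 is removed the pieces have sizes 2, 2, 2, 2, 1, 1, 1, 1, 1, 1, 1, 1, 1, 1, all ≤ ⌊19/2⌋ = 9.
No neighbour of 15 does as well, so 15 is the unique centroid.

15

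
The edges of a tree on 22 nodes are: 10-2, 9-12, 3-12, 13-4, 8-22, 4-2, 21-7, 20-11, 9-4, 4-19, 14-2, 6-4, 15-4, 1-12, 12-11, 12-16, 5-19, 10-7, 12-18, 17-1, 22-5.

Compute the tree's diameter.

8

A longest path is 21-7-10-2-4-9-12-11-20, with 8 edges.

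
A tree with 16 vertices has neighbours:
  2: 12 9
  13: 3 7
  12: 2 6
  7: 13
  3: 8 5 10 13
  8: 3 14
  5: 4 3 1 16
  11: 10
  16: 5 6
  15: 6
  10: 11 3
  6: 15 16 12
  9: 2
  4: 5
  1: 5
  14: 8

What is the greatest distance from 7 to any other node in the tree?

8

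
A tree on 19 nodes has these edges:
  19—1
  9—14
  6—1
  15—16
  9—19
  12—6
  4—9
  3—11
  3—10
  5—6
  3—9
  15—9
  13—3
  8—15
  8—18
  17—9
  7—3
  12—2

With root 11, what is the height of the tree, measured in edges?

The longest root-to-leaf path is 11 → 3 → 9 → 19 → 1 → 6 → 12 → 2 (7 edges).

7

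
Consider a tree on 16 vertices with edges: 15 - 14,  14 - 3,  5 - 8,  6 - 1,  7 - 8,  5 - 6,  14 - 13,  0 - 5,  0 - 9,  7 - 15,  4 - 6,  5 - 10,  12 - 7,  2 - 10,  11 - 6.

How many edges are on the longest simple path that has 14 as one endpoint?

6

Distances from 14 peak at 6, attained at 1 (11, 4, 9, 2 also at distance 6).
14–15–7–8–5–6–1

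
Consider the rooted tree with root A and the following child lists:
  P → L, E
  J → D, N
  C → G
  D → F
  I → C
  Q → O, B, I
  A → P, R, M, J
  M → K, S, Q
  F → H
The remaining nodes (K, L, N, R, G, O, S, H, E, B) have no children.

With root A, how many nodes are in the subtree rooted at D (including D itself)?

Descendants of D (including itself): D, F, H. That's 3.

3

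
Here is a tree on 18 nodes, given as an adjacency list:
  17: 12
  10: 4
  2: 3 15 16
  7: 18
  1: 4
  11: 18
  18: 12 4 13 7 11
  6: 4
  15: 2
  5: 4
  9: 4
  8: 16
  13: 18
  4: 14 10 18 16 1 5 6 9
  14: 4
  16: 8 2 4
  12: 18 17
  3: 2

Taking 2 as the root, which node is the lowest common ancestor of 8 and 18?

Ancestors of 8 (toward the root): 8, 16, 2.
Ancestors of 18: 18, 4, 16, 2.
The deepest node appearing in both lists is 16.

16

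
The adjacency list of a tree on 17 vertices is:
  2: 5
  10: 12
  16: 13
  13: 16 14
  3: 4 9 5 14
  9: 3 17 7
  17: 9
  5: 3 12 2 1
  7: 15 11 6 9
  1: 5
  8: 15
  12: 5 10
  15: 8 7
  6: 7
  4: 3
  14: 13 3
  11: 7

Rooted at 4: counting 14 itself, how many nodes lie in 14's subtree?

3

The subtree rooted at 14 contains: 14, 13, 16 — 3 nodes.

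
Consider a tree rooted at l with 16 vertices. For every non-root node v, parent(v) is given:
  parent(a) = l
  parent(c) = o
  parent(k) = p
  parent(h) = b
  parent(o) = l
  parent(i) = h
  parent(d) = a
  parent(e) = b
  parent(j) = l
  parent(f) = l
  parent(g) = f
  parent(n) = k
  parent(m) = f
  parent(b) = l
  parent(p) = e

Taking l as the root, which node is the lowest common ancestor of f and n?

Ancestors of f (toward the root): f, l.
Ancestors of n: n, k, p, e, b, l.
The deepest node appearing in both lists is l.

l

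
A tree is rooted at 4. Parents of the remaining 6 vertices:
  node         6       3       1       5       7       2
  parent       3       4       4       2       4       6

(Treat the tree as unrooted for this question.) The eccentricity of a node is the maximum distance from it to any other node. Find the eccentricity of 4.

4

The node farthest from 4 is 5, via 4 – 3 – 6 – 2 – 5 — 4 edges.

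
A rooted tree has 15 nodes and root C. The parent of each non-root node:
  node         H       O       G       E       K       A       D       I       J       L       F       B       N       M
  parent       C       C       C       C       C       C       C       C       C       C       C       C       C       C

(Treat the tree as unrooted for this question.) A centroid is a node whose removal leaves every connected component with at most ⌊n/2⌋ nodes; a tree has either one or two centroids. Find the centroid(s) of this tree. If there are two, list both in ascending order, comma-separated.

C

Removing C splits the tree into components of sizes 1, 1, 1, 1, 1, 1, 1, 1, 1, 1, 1, 1, 1, 1; the largest is 1 ≤ ⌊15/2⌋ = 7.
Every other node leaves some component of size > 7, so the centroid is unique.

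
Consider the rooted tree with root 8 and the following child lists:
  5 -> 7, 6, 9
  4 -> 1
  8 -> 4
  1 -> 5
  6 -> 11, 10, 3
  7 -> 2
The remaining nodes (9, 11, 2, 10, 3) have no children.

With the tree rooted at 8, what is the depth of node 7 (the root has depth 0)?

8 – 4 – 1 – 5 – 7 — 4 edges.

4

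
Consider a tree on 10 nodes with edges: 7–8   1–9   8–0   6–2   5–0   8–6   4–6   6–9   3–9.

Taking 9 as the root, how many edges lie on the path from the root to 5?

4

Climbing from 5 to the root: 5 – 0 – 8 – 6 – 9. That's 4 steps.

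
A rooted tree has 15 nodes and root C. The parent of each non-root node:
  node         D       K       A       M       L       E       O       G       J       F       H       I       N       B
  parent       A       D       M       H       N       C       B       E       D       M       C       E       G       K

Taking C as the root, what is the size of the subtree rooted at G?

3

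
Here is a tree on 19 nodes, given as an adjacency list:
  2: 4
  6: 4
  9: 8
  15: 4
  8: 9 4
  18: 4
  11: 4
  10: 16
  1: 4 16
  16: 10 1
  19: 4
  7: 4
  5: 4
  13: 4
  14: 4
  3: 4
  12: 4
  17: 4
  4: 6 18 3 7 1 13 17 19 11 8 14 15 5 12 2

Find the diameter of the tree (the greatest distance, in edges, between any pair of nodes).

A longest path is 10 – 16 – 1 – 4 – 8 – 9, with 5 edges.

5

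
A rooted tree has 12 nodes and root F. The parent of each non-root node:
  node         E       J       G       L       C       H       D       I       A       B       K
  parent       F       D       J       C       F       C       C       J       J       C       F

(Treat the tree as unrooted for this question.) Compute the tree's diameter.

5

Starting from I, a farthest node is E at distance 5.
One longest path: I–J–D–C–F–E.
So the diameter is 5.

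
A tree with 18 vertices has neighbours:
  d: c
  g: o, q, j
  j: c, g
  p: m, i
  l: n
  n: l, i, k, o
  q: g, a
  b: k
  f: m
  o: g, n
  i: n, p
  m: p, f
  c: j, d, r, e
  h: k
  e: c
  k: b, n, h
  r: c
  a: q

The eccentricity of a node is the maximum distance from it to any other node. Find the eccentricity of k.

6

The node farthest from k is r (e, d also at distance 6), via k-n-o-g-j-c-r — 6 edges.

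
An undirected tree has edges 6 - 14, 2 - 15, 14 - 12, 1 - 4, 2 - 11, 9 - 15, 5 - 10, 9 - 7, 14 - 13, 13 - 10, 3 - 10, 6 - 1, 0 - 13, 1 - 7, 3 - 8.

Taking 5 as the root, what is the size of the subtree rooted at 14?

Descendants of 14 (including itself): 14, 6, 12, 1, 7, 4, 9, 15, 2, 11. That's 10.

10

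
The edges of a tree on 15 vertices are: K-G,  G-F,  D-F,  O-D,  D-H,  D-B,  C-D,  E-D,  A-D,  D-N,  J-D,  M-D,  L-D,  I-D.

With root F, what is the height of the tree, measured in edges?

2

H sits deepest: F – D – H — 2 edges from the root.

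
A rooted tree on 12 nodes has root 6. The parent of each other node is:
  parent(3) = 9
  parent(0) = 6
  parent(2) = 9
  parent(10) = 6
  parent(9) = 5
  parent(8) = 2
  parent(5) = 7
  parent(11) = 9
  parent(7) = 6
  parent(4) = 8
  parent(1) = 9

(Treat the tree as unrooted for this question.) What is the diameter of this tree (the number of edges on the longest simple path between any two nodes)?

A longest path is 10 – 6 – 7 – 5 – 9 – 2 – 8 – 4, with 7 edges.

7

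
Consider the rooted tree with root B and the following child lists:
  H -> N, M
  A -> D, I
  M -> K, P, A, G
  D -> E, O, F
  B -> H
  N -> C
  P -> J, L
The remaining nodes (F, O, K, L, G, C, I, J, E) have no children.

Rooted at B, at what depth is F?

5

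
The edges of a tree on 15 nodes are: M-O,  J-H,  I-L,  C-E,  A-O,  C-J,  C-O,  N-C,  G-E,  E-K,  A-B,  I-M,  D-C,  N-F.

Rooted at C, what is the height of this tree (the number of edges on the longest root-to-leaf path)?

4

L sits deepest: C–O–M–I–L — 4 edges from the root.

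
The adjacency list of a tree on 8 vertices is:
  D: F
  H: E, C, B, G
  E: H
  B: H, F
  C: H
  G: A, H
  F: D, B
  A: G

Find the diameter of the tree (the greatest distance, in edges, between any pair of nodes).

Starting from A, a farthest node is D at distance 5.
One longest path: A–G–H–B–F–D.
So the diameter is 5.

5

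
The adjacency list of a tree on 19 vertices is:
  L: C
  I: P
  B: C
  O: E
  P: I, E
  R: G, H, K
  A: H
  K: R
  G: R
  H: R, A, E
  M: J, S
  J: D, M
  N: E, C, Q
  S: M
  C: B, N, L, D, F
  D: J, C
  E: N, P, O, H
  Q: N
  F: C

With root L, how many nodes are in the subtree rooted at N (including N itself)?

The subtree rooted at N contains: N, E, Q, H, P, O, A, R, I, G, K — 11 nodes.

11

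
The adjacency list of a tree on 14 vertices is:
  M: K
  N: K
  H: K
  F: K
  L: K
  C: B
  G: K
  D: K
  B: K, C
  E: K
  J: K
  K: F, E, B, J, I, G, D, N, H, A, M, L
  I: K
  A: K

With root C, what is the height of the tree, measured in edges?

A deepest node is E, reached by C – B – K – E.
That path has 3 edges, so the height is 3.

3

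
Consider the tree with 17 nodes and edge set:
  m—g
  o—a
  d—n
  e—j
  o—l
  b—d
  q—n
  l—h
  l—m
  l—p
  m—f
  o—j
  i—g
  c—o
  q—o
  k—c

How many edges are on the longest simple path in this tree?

BFS from i reaches b last, at distance 8; BFS from b confirms no node is farther.
Path: i – g – m – l – o – q – n – d – b.

8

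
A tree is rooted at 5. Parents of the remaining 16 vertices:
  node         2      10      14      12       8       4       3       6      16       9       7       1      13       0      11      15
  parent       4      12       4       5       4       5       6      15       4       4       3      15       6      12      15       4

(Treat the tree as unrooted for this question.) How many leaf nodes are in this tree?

11

The leaves are 0, 1, 2, 7, 8, 9, 10, 11, 13, 14, 16.
That is 11 leaves.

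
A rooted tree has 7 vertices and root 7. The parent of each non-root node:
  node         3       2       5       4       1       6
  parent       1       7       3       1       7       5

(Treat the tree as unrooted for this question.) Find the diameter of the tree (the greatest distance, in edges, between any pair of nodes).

BFS from 2 reaches 6 last, at distance 5; BFS from 6 confirms no node is farther.
Path: 2-7-1-3-5-6.

5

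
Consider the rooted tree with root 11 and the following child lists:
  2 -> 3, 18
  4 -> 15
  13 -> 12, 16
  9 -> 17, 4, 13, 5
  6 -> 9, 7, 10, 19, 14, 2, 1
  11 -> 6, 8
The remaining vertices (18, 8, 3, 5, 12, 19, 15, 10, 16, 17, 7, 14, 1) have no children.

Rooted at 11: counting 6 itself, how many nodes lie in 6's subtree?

The subtree rooted at 6 contains: 6, 9, 2, 19, 10, 14, 7, 1, 5, 4, 13, 17, 18, 3, 15, 16, 12 — 17 nodes.

17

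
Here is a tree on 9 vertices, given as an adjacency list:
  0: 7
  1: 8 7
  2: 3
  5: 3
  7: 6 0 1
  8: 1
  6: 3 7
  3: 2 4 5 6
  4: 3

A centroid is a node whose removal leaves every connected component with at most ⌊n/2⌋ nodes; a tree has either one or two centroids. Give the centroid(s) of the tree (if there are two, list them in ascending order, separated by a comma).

Delete 6: the remaining components have sizes 4, 4. Max 4 ≤ 4, so 6 is a centroid.
Every other node leaves some component of size > 4, so the centroid is unique.

6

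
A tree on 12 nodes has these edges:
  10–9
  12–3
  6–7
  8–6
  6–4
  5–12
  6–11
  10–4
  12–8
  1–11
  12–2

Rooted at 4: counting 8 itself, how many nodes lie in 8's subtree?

5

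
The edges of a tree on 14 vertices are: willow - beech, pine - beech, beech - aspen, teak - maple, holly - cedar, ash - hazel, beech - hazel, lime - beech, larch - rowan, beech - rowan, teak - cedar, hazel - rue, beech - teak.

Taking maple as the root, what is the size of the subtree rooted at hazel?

The subtree rooted at hazel contains: hazel, ash, rue — 3 nodes.

3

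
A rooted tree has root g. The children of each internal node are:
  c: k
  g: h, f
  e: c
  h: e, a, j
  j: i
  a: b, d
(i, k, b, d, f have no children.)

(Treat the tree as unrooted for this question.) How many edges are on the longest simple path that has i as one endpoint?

Distances from i peak at 5, attained at k.
i–j–h–e–c–k

5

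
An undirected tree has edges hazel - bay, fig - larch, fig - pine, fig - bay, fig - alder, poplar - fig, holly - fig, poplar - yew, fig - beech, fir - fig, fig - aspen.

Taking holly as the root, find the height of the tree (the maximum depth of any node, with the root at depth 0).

A deepest node is yew, reached by holly – fig – poplar – yew.
That path has 3 edges, so the height is 3.

3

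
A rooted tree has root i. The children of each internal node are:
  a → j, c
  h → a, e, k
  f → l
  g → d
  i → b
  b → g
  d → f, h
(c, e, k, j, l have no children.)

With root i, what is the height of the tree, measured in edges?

c sits deepest: i–b–g–d–h–a–c — 6 edges from the root.

6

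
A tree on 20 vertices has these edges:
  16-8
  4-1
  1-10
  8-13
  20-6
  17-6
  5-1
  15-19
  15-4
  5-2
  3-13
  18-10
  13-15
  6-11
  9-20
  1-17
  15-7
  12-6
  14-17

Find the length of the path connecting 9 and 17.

3

The path is 9 - 20 - 6 - 17, which has 3 edges.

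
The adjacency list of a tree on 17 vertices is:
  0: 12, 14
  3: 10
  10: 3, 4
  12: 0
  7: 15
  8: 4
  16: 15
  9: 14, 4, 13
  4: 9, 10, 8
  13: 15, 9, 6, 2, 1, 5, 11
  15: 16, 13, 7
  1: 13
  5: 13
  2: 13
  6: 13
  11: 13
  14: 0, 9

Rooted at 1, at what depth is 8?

4

Path from 1 to 8: 1–13–9–4–8, which has 4 edges.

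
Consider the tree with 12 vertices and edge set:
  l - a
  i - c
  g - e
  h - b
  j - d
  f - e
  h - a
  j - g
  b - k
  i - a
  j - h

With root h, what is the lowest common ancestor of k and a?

h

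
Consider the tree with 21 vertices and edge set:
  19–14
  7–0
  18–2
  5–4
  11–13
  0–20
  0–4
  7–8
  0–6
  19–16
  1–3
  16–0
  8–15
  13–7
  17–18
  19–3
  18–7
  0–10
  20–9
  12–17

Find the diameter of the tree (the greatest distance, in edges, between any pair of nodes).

A longest path is 12 - 17 - 18 - 7 - 0 - 16 - 19 - 3 - 1, with 8 edges.

8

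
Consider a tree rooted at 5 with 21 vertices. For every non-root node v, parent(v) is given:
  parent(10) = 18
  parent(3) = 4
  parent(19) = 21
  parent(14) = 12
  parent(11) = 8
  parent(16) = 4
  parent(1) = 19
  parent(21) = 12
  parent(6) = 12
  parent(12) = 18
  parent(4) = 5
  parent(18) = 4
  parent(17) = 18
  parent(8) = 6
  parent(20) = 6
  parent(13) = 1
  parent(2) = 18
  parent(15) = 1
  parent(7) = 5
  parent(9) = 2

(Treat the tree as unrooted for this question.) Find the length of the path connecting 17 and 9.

The path is 17 – 18 – 2 – 9, which has 3 edges.

3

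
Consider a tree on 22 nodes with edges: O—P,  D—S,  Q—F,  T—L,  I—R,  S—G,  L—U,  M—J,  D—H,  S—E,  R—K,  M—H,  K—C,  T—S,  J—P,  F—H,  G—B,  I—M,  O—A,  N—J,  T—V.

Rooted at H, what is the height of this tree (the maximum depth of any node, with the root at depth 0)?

5

The longest root-to-leaf path is H – D – S – T – L – U (5 edges).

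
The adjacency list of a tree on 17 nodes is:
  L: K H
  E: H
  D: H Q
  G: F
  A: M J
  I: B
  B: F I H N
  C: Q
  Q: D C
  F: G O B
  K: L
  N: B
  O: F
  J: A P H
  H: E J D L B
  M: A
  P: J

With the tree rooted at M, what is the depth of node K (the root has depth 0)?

M – A – J – H – L – K — 5 edges.

5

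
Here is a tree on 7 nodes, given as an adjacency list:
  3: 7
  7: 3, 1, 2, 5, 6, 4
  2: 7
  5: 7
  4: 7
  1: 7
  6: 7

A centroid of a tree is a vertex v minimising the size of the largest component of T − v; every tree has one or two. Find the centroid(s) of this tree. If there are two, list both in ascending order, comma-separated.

Delete 7: the remaining components have sizes 1, 1, 1, 1, 1, 1. Max 1 ≤ 3, so 7 is a centroid.
Every other node leaves some component of size > 3, so the centroid is unique.

7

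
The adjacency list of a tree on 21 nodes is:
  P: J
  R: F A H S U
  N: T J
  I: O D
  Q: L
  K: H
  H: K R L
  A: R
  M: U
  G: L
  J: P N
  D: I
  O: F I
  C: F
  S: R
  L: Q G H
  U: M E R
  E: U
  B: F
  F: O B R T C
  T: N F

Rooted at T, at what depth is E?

Path from T to E: T → F → R → U → E, which has 4 edges.

4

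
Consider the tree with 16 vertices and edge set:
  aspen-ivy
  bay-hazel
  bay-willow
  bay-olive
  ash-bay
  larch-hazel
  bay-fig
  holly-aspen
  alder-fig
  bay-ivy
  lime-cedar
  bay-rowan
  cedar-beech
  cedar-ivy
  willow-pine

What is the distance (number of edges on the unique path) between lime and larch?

5

lime – cedar – ivy – bay – hazel – larch: 5 edges.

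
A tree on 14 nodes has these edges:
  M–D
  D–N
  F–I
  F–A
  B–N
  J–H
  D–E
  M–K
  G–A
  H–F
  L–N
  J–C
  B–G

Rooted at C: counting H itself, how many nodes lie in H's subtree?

H's subtree: {H, F, A, I, G, B, N, D, L, M, E, K}, size 12.

12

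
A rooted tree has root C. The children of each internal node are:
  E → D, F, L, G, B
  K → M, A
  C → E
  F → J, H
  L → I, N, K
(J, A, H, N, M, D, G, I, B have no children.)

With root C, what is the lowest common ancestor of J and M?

Path J→root: J F E C; path M→root: M K L E C.
First common node: E.

E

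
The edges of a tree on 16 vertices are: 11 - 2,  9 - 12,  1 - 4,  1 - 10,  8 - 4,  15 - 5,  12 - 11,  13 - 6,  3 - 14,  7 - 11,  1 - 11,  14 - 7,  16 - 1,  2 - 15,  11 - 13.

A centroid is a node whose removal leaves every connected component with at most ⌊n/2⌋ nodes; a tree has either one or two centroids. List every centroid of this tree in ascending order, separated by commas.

If 11 is removed the pieces have sizes 5, 3, 3, 2, 2, all ≤ ⌊16/2⌋ = 8.
No neighbour of 11 does as well, so 11 is the unique centroid.

11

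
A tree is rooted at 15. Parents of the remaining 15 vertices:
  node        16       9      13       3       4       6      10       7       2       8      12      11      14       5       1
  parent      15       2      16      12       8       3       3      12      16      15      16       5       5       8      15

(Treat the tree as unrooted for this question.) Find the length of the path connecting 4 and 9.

5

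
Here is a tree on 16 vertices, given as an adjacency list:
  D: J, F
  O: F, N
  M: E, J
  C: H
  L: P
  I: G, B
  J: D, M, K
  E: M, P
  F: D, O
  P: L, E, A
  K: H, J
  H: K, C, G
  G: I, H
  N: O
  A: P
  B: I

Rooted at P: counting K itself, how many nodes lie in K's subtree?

Descendants of K (including itself): K, H, G, C, I, B. That's 6.

6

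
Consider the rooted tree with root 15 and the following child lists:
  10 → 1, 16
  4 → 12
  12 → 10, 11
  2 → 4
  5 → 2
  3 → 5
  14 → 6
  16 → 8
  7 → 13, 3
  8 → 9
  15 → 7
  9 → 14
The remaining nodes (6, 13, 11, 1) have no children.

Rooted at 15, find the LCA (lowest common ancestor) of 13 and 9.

Path 13→root: 13 7 15; path 9→root: 9 8 16 10 12 4 2 5 3 7 15.
First common node: 7.

7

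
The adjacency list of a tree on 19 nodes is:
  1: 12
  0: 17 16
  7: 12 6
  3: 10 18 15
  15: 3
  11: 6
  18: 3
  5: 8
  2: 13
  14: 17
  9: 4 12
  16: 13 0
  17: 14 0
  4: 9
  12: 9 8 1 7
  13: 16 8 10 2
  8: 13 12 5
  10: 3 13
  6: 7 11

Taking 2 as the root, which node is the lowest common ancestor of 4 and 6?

12

Ancestors of 4 (toward the root): 4, 9, 12, 8, 13, 2.
Ancestors of 6: 6, 7, 12, 8, 13, 2.
The deepest node appearing in both lists is 12.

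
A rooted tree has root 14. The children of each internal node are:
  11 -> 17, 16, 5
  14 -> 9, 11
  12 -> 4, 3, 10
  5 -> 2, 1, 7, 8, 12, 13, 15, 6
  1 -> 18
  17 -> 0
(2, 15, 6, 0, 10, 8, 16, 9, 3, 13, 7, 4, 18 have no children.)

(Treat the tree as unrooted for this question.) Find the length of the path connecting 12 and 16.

3

The path is 12 - 5 - 11 - 16, which has 3 edges.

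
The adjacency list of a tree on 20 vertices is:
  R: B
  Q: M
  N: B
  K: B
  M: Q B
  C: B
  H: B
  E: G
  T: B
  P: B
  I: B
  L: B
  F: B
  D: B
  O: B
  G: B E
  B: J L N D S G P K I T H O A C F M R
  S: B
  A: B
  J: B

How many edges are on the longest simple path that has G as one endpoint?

3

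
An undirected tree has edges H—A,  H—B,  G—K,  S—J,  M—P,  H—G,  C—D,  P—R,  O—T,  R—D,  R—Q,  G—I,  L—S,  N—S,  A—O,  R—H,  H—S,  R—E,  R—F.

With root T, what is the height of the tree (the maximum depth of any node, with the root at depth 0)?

6

A deepest node is C, reached by T – O – A – H – R – D – C.
That path has 6 edges, so the height is 6.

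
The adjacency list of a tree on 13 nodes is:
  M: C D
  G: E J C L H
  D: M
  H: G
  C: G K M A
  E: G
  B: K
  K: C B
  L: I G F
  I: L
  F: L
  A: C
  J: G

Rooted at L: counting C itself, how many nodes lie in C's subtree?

6

C's subtree: {C, M, K, A, D, B}, size 6.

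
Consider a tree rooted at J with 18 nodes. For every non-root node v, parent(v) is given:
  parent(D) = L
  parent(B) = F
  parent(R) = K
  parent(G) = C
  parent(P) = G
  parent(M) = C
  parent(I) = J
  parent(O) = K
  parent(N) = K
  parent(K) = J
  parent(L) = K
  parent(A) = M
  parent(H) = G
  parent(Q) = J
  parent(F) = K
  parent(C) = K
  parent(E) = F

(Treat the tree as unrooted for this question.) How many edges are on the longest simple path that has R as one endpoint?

The node farthest from R is P (H, A also at distance 4), via R – K – C – G – P — 4 edges.

4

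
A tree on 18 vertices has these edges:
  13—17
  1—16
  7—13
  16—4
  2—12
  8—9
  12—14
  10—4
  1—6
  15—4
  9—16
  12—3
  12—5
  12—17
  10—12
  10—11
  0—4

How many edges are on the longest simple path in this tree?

8

Starting from 8, a farthest node is 7 at distance 8.
One longest path: 8 - 9 - 16 - 4 - 10 - 12 - 17 - 13 - 7.
So the diameter is 8.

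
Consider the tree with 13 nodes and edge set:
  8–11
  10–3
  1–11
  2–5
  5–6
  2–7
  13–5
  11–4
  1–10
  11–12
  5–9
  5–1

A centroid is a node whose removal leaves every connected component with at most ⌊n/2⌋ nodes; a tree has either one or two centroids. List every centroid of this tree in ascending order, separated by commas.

1

If 1 is removed the pieces have sizes 6, 4, 2, all ≤ ⌊13/2⌋ = 6.
Every other node leaves some component of size > 6, so the centroid is unique.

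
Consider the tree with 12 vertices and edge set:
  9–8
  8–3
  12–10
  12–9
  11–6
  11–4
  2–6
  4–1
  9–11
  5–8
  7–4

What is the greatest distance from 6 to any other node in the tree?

4

A farthest node from 6 is 10 (3, 5 also at distance 4).
The path 6 – 11 – 9 – 12 – 10 has 4 edges.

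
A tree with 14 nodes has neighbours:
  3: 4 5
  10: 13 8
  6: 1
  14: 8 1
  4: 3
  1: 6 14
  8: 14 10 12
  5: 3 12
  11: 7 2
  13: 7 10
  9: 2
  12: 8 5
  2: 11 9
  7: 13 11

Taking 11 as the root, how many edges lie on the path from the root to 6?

7

11 → 7 → 13 → 10 → 8 → 14 → 1 → 6 — 7 edges.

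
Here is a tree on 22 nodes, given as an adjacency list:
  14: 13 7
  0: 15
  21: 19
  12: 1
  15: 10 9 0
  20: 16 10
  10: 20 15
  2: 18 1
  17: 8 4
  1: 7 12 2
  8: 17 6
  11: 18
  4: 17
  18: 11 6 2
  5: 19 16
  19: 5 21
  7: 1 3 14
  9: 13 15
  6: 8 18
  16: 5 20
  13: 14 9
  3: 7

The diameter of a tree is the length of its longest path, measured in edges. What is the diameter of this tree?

A longest path is 21 – 19 – 5 – 16 – 20 – 10 – 15 – 9 – 13 – 14 – 7 – 1 – 2 – 18 – 6 – 8 – 17 – 4, with 17 edges.

17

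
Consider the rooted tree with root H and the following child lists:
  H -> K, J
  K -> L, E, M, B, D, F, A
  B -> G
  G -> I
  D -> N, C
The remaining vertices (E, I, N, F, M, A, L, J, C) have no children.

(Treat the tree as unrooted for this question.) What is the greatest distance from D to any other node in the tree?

Distances from D peak at 4, attained at I.
D-K-B-G-I

4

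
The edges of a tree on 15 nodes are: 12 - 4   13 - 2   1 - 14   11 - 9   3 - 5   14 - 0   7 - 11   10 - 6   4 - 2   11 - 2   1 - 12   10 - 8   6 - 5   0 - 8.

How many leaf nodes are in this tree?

4

Exactly 4 nodes have a single neighbour: 3, 7, 9, 13.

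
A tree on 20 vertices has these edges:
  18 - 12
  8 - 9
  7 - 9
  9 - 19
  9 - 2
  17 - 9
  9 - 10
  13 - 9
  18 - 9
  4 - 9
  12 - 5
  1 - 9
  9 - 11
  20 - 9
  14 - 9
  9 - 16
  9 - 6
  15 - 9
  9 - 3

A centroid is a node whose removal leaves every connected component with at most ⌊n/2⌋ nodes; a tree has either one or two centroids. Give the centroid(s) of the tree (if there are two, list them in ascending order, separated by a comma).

9

Removing 9 splits the tree into components of sizes 3, 1, 1, 1, 1, 1, 1, 1, 1, 1, 1, 1, 1, 1, 1, 1, 1; the largest is 3 ≤ ⌊20/2⌋ = 10.
Every other node leaves some component of size > 10, so the centroid is unique.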